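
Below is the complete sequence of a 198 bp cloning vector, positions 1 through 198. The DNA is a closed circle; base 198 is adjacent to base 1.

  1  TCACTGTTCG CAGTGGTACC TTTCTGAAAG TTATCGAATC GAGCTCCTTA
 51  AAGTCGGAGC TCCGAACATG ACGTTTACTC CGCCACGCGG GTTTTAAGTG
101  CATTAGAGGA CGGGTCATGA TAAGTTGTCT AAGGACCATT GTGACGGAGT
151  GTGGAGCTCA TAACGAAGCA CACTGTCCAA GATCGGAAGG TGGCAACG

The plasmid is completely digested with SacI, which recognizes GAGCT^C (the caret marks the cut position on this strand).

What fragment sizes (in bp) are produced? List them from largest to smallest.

SacI sites (GAGCTC) start at positions 41, 57, 154.
SacI cuts after base 5 of each site (before the last base), so after positions 45, 61, 158.
Circular molecule, 3 cuts → 3 fragments:
  46–61 → 16 bp
  62–158 → 97 bp
  159–198 then 1–45 → 40 + 45 = 85 bp
Sorted largest to smallest: 97, 85, 16 bp.

97, 85, 16 bp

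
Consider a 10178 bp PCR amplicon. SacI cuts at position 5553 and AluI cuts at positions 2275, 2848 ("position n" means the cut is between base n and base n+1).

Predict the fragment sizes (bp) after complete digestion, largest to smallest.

4625, 2705, 2275, 573 bp

Combined cut positions (sorted): 2275, 2848, 5553.
Linear molecule, 3 cuts → 4 fragments:
  2275 − 0 = 2275 bp
  2848 − 2275 = 573 bp
  5553 − 2848 = 2705 bp
  10178 − 5553 = 4625 bp
Sorted largest to smallest: 4625, 2705, 2275, 573 bp.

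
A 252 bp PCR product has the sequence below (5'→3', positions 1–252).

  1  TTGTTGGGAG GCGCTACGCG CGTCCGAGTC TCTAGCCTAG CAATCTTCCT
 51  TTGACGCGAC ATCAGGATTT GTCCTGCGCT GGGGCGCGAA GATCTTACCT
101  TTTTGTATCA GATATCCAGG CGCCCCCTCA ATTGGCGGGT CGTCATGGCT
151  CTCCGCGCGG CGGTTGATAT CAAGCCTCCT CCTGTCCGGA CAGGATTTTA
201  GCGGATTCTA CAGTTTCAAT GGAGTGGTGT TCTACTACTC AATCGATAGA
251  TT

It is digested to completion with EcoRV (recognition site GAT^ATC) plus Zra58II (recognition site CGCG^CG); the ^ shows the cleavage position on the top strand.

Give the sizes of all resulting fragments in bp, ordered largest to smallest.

93, 84, 44, 20, 11 bp

EcoRV sites (GATATC) start at positions 111, 166.
EcoRV cuts after base 3 of each site, so after positions 113, 168.
Zra58II sites (CGCGCG) start at positions 17, 154.
Zra58II cuts after base 4 of each site, so after positions 20, 157.
Combined cut positions: 20, 113, 157, 168.
Linear molecule, 4 cuts → 5 fragments:
  1–20 → 20 bp
  21–113 → 93 bp
  114–157 → 44 bp
  158–168 → 11 bp
  169–252 → 84 bp
Sorted largest to smallest: 93, 84, 44, 20, 11 bp.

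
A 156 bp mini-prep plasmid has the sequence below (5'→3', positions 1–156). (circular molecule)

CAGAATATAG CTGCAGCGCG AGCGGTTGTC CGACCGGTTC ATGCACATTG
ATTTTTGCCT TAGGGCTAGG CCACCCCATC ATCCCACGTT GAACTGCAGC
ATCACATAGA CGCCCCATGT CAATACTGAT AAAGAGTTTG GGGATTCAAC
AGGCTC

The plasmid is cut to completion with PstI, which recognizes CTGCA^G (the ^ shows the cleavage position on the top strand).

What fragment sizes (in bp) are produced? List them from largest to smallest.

PstI sites (CTGCAG) start at positions 11, 94.
PstI cuts after base 5 of each site (before the last base), so after positions 15, 98.
Circular molecule, 2 cuts → 2 fragments:
  16–98 → 83 bp
  99–156 then 1–15 → 58 + 15 = 73 bp
Sorted largest to smallest: 83, 73 bp.

83, 73 bp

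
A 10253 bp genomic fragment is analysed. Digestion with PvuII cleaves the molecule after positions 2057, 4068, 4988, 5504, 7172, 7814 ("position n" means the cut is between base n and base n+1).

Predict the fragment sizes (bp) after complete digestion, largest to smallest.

Linear molecule, 6 cuts → 7 fragments:
  2057 − 0 = 2057 bp
  4068 − 2057 = 2011 bp
  4988 − 4068 = 920 bp
  5504 − 4988 = 516 bp
  7172 − 5504 = 1668 bp
  7814 − 7172 = 642 bp
  10253 − 7814 = 2439 bp
Sorted largest to smallest: 2439, 2057, 2011, 1668, 920, 642, 516 bp.

2439, 2057, 2011, 1668, 920, 642, 516 bp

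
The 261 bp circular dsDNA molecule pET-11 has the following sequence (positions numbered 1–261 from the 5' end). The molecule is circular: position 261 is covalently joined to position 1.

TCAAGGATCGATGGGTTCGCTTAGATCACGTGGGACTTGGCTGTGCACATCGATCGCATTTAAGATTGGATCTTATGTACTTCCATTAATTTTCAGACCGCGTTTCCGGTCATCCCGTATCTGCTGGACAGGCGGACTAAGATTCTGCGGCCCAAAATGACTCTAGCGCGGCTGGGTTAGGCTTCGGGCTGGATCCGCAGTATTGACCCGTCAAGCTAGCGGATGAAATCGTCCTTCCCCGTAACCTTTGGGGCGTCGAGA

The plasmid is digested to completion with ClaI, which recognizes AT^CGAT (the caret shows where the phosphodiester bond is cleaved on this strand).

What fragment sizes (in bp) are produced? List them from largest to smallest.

219, 42 bp

ClaI sites (ATCGAT) start at positions 7, 49.
ClaI cuts after base 2 of each site, so after positions 8, 50.
Circular molecule, 2 cuts → 2 fragments:
  9–50 → 42 bp
  51–261 then 1–8 → 211 + 8 = 219 bp
Sorted largest to smallest: 219, 42 bp.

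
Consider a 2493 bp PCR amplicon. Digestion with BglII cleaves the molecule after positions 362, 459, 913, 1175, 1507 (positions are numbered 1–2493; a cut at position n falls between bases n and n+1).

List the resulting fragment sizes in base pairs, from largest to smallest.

Linear molecule, 5 cuts → 6 fragments:
  362 − 0 = 362 bp
  459 − 362 = 97 bp
  913 − 459 = 454 bp
  1175 − 913 = 262 bp
  1507 − 1175 = 332 bp
  2493 − 1507 = 986 bp
Sorted largest to smallest: 986, 454, 362, 332, 262, 97 bp.

986, 454, 362, 332, 262, 97 bp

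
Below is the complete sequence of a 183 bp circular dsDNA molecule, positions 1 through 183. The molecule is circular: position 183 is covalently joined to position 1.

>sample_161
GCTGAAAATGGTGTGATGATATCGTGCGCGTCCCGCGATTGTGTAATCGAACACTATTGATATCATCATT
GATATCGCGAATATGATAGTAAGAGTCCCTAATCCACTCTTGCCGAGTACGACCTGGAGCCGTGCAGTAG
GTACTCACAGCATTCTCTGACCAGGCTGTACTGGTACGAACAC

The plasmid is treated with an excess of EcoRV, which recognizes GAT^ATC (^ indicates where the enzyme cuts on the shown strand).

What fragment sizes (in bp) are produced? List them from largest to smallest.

EcoRV sites (GATATC) start at positions 18, 59, 71.
EcoRV cuts after base 3 of each site, so after positions 20, 61, 73.
Circular molecule, 3 cuts → 3 fragments:
  21–61 → 41 bp
  62–73 → 12 bp
  74–183 then 1–20 → 110 + 20 = 130 bp
Sorted largest to smallest: 130, 41, 12 bp.

130, 41, 12 bp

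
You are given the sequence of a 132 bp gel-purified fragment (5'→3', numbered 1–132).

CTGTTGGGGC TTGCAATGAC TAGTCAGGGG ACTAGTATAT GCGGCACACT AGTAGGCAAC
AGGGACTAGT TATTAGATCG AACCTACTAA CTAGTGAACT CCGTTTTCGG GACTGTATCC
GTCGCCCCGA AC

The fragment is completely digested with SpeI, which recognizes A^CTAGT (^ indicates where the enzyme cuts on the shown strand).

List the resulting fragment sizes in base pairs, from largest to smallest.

SpeI sites (ACTAGT) start at positions 19, 31, 48, 65, 90.
SpeI cuts after the first base of each site, so after positions 19, 31, 48, 65, 90.
Linear molecule, 5 cuts → 6 fragments:
  1–19 → 19 bp
  20–31 → 12 bp
  32–48 → 17 bp
  49–65 → 17 bp
  66–90 → 25 bp
  91–132 → 42 bp
Sorted largest to smallest: 42, 25, 19, 17, 17, 12 bp.

42, 25, 19, 17, 17, 12 bp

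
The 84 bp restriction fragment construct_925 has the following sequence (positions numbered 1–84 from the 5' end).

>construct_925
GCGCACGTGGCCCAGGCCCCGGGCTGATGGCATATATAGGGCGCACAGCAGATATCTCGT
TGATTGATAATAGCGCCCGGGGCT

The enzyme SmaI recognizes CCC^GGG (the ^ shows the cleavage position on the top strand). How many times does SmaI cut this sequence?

2

CCCGGG occurs starting at positions 18, 76.
SmaI cuts at 2 sites.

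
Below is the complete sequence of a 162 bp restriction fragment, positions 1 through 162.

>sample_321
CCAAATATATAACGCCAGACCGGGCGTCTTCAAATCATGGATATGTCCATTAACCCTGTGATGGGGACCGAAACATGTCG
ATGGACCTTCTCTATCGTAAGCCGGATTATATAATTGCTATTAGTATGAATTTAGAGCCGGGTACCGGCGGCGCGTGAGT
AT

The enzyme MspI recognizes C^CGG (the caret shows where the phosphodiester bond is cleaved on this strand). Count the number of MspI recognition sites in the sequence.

4

CCGG occurs starting at positions 20, 102, 138, 145.
MspI cuts at 4 sites.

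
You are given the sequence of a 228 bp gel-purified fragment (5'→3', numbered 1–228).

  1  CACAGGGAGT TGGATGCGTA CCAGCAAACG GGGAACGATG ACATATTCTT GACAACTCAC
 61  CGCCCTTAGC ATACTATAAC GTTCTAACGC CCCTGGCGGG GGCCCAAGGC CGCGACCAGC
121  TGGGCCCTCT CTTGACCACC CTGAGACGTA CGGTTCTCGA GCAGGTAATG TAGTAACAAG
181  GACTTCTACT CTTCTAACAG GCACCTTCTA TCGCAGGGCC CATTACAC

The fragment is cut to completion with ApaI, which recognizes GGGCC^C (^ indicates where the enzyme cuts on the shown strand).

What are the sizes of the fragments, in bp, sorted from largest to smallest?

ApaI sites (GGGCCC) start at positions 100, 122, 216.
ApaI cuts after base 5 of each site (before the last base), so after positions 104, 126, 220.
Linear molecule, 3 cuts → 4 fragments:
  1–104 → 104 bp
  105–126 → 22 bp
  127–220 → 94 bp
  221–228 → 8 bp
Sorted largest to smallest: 104, 94, 22, 8 bp.

104, 94, 22, 8 bp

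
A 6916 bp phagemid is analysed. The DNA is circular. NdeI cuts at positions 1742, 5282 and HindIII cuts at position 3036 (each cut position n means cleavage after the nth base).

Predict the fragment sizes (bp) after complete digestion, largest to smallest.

Combined cut positions (sorted): 1742, 3036, 5282.
Circular molecule, 3 cuts → 3 fragments:
  3036 − 1742 = 1294 bp
  5282 − 3036 = 2246 bp
  wrap: 6916 − 5282 + 1742 = 3376 bp
Sorted largest to smallest: 3376, 2246, 1294 bp.

3376, 2246, 1294 bp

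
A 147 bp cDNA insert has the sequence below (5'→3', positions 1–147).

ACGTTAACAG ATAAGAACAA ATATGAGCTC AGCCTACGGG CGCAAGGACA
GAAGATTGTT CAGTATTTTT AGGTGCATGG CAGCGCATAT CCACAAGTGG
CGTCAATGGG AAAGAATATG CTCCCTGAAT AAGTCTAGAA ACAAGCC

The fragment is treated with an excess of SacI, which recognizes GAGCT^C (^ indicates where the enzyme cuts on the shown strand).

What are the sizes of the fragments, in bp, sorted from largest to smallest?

118, 29 bp

The SacI site (GAGCTC) starts at position 25.
SacI cuts after base 5 of each site (before the last base), so after position 29.
Linear molecule, 1 cut → 2 fragments:
  1–29 → 29 bp
  30–147 → 118 bp
Sorted largest to smallest: 118, 29 bp.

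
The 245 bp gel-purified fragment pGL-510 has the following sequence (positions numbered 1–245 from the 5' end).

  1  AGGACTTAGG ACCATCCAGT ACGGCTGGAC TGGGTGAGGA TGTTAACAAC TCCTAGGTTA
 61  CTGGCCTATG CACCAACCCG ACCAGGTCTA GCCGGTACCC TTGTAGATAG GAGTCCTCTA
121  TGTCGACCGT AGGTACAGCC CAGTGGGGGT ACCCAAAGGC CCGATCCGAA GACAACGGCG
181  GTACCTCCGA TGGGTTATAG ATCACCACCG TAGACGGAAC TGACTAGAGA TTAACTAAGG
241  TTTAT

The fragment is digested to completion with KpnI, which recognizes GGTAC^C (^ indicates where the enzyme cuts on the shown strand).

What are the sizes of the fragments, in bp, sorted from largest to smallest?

KpnI sites (GGTACC) start at positions 94, 148, 180.
KpnI cuts after base 5 of each site (before the last base), so after positions 98, 152, 184.
Linear molecule, 3 cuts → 4 fragments:
  1–98 → 98 bp
  99–152 → 54 bp
  153–184 → 32 bp
  185–245 → 61 bp
Sorted largest to smallest: 98, 61, 54, 32 bp.

98, 61, 54, 32 bp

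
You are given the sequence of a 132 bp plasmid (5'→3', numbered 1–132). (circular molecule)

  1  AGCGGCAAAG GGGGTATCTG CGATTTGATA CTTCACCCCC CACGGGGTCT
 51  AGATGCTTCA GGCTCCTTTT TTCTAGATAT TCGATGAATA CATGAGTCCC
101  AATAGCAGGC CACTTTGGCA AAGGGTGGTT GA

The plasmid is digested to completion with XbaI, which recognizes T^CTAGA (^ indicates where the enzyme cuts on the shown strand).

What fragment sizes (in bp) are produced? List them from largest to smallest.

XbaI sites (TCTAGA) start at positions 48, 72.
XbaI cuts after the first base of each site, so after positions 48, 72.
Circular molecule, 2 cuts → 2 fragments:
  49–72 → 24 bp
  73–132 then 1–48 → 60 + 48 = 108 bp
Sorted largest to smallest: 108, 24 bp.

108, 24 bp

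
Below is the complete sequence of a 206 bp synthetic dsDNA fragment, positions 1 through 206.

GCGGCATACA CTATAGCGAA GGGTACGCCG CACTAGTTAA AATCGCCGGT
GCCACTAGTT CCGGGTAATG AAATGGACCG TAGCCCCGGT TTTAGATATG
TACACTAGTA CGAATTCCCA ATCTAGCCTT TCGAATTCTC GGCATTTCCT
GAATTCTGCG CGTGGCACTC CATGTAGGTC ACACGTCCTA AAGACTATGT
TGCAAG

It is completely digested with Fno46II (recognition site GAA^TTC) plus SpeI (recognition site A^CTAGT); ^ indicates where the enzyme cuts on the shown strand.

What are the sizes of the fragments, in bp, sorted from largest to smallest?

53, 50, 32, 22, 21, 18, 10 bp

Fno46II sites (GAATTC) start at positions 112, 133, 151.
Fno46II cuts after base 3 of each site, so after positions 114, 135, 153.
SpeI sites (ACTAGT) start at positions 32, 54, 104.
SpeI cuts after the first base of each site, so after positions 32, 54, 104.
Combined cut positions: 32, 54, 104, 114, 135, 153.
Linear molecule, 6 cuts → 7 fragments:
  1–32 → 32 bp
  33–54 → 22 bp
  55–104 → 50 bp
  105–114 → 10 bp
  115–135 → 21 bp
  136–153 → 18 bp
  154–206 → 53 bp
Sorted largest to smallest: 53, 50, 32, 22, 21, 18, 10 bp.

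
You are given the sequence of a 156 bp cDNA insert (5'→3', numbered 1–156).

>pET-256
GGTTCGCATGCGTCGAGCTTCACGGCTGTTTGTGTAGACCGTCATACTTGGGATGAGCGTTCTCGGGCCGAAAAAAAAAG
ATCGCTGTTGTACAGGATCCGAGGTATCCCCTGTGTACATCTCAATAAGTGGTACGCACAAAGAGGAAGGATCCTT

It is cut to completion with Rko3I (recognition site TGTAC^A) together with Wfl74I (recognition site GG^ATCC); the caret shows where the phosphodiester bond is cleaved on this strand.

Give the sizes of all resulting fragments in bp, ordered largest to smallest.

Rko3I sites (TGTACA) start at positions 89, 114.
Rko3I cuts after base 5 of each site (before the last base), so after positions 93, 118.
Wfl74I sites (GGATCC) start at positions 95, 149.
Wfl74I cuts after base 2 of each site, so after positions 96, 150.
Combined cut positions: 93, 96, 118, 150.
Linear molecule, 4 cuts → 5 fragments:
  1–93 → 93 bp
  94–96 → 3 bp
  97–118 → 22 bp
  119–150 → 32 bp
  151–156 → 6 bp
Sorted largest to smallest: 93, 32, 22, 6, 3 bp.

93, 32, 22, 6, 3 bp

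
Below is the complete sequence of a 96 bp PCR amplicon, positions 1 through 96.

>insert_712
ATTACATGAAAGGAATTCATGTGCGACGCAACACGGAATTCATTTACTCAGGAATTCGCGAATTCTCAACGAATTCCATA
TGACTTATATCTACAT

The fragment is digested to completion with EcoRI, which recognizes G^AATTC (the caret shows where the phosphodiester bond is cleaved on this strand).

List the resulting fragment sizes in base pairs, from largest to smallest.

EcoRI sites (GAATTC) start at positions 13, 36, 52, 60, 71.
EcoRI cuts after the first base of each site, so after positions 13, 36, 52, 60, 71.
Linear molecule, 5 cuts → 6 fragments:
  1–13 → 13 bp
  14–36 → 23 bp
  37–52 → 16 bp
  53–60 → 8 bp
  61–71 → 11 bp
  72–96 → 25 bp
Sorted largest to smallest: 25, 23, 16, 13, 11, 8 bp.

25, 23, 16, 13, 11, 8 bp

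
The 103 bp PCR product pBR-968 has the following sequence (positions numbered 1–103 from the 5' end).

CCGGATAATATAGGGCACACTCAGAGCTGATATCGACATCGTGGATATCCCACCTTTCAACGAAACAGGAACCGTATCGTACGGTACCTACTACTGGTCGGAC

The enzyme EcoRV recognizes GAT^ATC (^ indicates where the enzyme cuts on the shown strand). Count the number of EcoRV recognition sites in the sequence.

2

GATATC occurs starting at positions 29, 44.
EcoRV cuts at 2 sites.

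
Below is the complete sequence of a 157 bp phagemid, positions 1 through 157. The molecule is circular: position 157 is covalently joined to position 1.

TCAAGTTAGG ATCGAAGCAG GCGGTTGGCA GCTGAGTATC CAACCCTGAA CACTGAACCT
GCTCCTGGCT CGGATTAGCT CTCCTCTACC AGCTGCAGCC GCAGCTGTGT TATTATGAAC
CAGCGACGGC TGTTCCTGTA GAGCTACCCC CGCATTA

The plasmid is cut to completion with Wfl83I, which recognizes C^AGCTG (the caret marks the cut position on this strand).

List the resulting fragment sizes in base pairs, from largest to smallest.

Wfl83I sites (CAGCTG) start at positions 29, 90, 102.
Wfl83I cuts after the first base of each site, so after positions 29, 90, 102.
Circular molecule, 3 cuts → 3 fragments:
  30–90 → 61 bp
  91–102 → 12 bp
  103–157 then 1–29 → 55 + 29 = 84 bp
Sorted largest to smallest: 84, 61, 12 bp.

84, 61, 12 bp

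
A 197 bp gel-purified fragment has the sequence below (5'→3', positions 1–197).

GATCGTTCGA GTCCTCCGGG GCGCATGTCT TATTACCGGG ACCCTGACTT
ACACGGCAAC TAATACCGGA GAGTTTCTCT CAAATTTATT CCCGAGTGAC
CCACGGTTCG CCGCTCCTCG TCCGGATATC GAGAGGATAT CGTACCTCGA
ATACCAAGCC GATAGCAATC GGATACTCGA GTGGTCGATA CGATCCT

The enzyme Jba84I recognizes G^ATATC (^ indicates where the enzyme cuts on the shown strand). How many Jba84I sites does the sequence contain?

GATATC occurs starting at positions 125, 136.
Jba84I cuts at 2 sites.

2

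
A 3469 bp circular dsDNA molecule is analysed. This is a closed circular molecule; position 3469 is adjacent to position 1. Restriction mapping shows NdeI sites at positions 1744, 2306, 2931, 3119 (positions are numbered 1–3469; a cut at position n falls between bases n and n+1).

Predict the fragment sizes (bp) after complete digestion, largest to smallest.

2094, 625, 562, 188 bp

Circular molecule, 4 cuts → 4 fragments:
  2306 − 1744 = 562 bp
  2931 − 2306 = 625 bp
  3119 − 2931 = 188 bp
  wrap: 3469 − 3119 + 1744 = 2094 bp
Sorted largest to smallest: 2094, 625, 562, 188 bp.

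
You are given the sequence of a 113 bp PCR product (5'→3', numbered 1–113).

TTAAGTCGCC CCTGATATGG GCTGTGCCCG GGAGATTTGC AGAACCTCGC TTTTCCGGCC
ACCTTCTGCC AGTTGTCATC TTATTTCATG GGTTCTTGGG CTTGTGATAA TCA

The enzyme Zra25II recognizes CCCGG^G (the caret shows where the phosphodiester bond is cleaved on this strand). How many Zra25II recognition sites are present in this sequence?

1

CCCGGG occurs starting at position 27.
Zra25II cuts at 1 site.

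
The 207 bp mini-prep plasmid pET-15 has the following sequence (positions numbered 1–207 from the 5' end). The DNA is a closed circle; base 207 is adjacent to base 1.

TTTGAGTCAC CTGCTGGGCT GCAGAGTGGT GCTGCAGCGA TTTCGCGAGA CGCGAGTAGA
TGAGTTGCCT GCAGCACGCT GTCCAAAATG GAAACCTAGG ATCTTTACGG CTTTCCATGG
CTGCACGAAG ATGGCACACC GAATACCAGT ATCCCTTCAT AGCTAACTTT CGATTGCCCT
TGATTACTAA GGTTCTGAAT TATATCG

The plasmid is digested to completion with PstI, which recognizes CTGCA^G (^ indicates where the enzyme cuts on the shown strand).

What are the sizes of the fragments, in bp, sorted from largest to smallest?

PstI sites (CTGCAG) start at positions 19, 32, 69.
PstI cuts after base 5 of each site (before the last base), so after positions 23, 36, 73.
Circular molecule, 3 cuts → 3 fragments:
  24–36 → 13 bp
  37–73 → 37 bp
  74–207 then 1–23 → 134 + 23 = 157 bp
Sorted largest to smallest: 157, 37, 13 bp.

157, 37, 13 bp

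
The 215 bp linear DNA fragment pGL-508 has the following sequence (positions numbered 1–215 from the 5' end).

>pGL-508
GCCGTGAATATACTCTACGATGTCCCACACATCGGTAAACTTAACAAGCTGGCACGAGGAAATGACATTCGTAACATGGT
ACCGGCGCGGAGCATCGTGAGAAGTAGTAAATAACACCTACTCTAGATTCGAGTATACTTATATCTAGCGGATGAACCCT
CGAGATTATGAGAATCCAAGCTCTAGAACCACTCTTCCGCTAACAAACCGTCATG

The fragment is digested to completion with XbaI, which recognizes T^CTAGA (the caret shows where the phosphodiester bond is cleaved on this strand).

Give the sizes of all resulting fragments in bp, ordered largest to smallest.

122, 60, 33 bp

XbaI sites (TCTAGA) start at positions 122, 182.
XbaI cuts after the first base of each site, so after positions 122, 182.
Linear molecule, 2 cuts → 3 fragments:
  1–122 → 122 bp
  123–182 → 60 bp
  183–215 → 33 bp
Sorted largest to smallest: 122, 60, 33 bp.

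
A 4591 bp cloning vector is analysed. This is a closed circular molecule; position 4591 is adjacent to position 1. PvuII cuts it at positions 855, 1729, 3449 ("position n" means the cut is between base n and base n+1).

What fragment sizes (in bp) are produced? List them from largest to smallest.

Circular molecule, 3 cuts → 3 fragments:
  1729 − 855 = 874 bp
  3449 − 1729 = 1720 bp
  wrap: 4591 − 3449 + 855 = 1997 bp
Sorted largest to smallest: 1997, 1720, 874 bp.

1997, 1720, 874 bp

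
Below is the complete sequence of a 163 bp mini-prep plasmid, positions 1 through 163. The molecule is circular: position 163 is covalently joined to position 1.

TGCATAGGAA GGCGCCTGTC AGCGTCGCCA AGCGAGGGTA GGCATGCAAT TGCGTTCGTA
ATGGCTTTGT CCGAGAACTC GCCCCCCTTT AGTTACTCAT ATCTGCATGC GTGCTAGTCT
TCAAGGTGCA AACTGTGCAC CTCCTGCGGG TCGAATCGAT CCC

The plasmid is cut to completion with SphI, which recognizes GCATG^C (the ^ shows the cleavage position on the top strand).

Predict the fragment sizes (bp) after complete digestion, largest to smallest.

100, 63 bp

SphI sites (GCATGC) start at positions 42, 105.
SphI cuts after base 5 of each site (before the last base), so after positions 46, 109.
Circular molecule, 2 cuts → 2 fragments:
  47–109 → 63 bp
  110–163 then 1–46 → 54 + 46 = 100 bp
Sorted largest to smallest: 100, 63 bp.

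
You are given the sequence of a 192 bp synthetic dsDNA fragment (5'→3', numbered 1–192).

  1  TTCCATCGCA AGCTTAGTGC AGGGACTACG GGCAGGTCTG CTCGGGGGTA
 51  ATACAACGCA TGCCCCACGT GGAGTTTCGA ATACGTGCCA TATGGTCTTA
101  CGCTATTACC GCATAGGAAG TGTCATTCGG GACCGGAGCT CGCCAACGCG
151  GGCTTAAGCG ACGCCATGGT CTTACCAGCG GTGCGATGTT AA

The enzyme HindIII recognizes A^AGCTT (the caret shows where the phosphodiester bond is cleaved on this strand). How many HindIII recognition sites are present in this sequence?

1

AAGCTT occurs starting at position 10.
HindIII cuts at 1 site.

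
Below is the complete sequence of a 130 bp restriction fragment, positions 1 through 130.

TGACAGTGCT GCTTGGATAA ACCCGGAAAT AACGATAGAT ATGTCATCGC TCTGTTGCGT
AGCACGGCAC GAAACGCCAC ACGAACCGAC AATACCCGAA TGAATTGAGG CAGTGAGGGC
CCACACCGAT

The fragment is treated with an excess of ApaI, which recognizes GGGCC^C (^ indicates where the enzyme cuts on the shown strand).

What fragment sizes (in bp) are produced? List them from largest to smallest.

The ApaI site (GGGCCC) starts at position 117.
ApaI cuts after base 5 of each site (before the last base), so after position 121.
Linear molecule, 1 cut → 2 fragments:
  1–121 → 121 bp
  122–130 → 9 bp
Sorted largest to smallest: 121, 9 bp.

121, 9 bp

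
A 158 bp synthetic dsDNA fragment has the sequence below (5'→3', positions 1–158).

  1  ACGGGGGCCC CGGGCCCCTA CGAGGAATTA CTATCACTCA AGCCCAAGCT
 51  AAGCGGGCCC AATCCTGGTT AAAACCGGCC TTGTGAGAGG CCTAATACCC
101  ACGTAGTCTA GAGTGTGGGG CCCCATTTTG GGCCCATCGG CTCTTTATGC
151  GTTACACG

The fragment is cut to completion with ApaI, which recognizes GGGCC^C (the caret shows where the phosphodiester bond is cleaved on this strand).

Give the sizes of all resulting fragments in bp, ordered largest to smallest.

63, 43, 24, 12, 9, 7 bp

ApaI sites (GGGCCC) start at positions 5, 12, 55, 118, 130.
ApaI cuts after base 5 of each site (before the last base), so after positions 9, 16, 59, 122, 134.
Linear molecule, 5 cuts → 6 fragments:
  1–9 → 9 bp
  10–16 → 7 bp
  17–59 → 43 bp
  60–122 → 63 bp
  123–134 → 12 bp
  135–158 → 24 bp
Sorted largest to smallest: 63, 43, 24, 12, 9, 7 bp.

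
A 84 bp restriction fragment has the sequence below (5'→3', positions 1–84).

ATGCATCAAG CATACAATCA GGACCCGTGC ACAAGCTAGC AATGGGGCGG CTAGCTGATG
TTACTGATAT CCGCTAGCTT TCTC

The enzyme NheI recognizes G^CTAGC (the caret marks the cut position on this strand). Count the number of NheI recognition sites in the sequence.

3

GCTAGC occurs starting at positions 35, 50, 73.
NheI cuts at 3 sites.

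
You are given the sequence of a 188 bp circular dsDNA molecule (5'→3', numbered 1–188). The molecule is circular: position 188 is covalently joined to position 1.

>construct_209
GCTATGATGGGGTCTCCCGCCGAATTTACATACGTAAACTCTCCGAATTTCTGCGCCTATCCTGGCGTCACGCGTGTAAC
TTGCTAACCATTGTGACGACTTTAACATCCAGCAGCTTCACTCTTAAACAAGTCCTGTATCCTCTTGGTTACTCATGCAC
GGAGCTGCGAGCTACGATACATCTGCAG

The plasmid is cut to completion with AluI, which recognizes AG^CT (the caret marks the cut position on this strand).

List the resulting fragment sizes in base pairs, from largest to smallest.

132, 49, 7 bp

AluI sites (AGCT) start at positions 114, 163, 170.
AluI cuts after base 2 of each site, so after positions 115, 164, 171.
Circular molecule, 3 cuts → 3 fragments:
  116–164 → 49 bp
  165–171 → 7 bp
  172–188 then 1–115 → 17 + 115 = 132 bp
Sorted largest to smallest: 132, 49, 7 bp.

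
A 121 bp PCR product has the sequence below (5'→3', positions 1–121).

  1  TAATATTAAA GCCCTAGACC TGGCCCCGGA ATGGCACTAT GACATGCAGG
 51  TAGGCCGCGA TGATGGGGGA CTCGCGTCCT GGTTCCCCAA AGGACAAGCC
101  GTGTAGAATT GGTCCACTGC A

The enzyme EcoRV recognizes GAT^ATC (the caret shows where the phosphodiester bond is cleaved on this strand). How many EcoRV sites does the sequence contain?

No occurrence of GATATC is present in the sequence.
EcoRV does not cut: 0 sites.

0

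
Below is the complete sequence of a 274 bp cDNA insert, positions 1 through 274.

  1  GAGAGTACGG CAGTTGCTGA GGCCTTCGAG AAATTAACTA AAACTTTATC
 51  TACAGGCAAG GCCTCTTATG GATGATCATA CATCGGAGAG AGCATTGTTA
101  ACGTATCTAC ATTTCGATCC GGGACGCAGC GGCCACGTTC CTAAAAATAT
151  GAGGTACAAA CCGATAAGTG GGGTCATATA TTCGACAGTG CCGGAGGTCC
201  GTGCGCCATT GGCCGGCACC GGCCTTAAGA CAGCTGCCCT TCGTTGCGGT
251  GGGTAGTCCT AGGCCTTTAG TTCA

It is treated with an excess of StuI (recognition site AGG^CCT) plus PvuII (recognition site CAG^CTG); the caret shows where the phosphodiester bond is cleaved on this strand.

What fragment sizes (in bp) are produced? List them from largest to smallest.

172, 39, 30, 22, 11 bp

StuI sites (AGGCCT) start at positions 20, 59, 261.
StuI cuts after base 3 of each site, so after positions 22, 61, 263.
The PvuII site (CAGCTG) starts at position 231.
PvuII cuts after base 3 of each site, so after position 233.
Combined cut positions: 22, 61, 233, 263.
Linear molecule, 4 cuts → 5 fragments:
  1–22 → 22 bp
  23–61 → 39 bp
  62–233 → 172 bp
  234–263 → 30 bp
  264–274 → 11 bp
Sorted largest to smallest: 172, 39, 30, 22, 11 bp.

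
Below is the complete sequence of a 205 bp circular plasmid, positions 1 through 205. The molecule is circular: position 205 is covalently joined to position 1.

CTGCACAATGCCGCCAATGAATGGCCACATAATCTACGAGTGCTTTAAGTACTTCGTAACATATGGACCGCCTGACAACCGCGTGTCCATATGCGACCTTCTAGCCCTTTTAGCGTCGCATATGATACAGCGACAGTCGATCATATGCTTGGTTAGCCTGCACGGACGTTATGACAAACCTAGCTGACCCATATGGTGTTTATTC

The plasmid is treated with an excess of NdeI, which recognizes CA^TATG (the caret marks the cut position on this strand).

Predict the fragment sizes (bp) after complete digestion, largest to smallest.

NdeI sites (CATATG) start at positions 60, 88, 119, 142, 190.
NdeI cuts after base 2 of each site, so after positions 61, 89, 120, 143, 191.
Circular molecule, 5 cuts → 5 fragments:
  62–89 → 28 bp
  90–120 → 31 bp
  121–143 → 23 bp
  144–191 → 48 bp
  192–205 then 1–61 → 14 + 61 = 75 bp
Sorted largest to smallest: 75, 48, 31, 28, 23 bp.

75, 48, 31, 28, 23 bp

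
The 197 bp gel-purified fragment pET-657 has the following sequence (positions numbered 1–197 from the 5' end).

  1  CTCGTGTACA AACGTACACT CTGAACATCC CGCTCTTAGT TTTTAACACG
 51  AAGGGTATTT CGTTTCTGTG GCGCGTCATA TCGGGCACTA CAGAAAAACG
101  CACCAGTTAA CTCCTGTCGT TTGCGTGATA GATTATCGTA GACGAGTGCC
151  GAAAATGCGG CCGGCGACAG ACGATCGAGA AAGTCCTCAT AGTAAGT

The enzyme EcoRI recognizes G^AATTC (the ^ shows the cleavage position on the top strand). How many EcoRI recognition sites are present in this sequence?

No occurrence of GAATTC is present in the sequence.
EcoRI does not cut: 0 sites.

0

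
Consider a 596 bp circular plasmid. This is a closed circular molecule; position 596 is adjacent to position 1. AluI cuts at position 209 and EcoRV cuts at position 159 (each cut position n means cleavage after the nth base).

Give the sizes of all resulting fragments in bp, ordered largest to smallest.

Combined cut positions (sorted): 159, 209.
Circular molecule, 2 cuts → 2 fragments:
  209 − 159 = 50 bp
  wrap: 596 − 209 + 159 = 546 bp
Sorted largest to smallest: 546, 50 bp.

546, 50 bp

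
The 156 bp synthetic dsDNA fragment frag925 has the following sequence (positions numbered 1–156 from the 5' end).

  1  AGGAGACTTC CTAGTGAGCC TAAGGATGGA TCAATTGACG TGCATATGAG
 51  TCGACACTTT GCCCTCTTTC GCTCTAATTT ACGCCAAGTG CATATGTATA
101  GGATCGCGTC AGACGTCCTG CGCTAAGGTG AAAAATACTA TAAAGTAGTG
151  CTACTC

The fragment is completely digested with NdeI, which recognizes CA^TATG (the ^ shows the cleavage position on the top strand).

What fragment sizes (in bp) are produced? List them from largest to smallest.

64, 48, 44 bp

NdeI sites (CATATG) start at positions 43, 91.
NdeI cuts after base 2 of each site, so after positions 44, 92.
Linear molecule, 2 cuts → 3 fragments:
  1–44 → 44 bp
  45–92 → 48 bp
  93–156 → 64 bp
Sorted largest to smallest: 64, 48, 44 bp.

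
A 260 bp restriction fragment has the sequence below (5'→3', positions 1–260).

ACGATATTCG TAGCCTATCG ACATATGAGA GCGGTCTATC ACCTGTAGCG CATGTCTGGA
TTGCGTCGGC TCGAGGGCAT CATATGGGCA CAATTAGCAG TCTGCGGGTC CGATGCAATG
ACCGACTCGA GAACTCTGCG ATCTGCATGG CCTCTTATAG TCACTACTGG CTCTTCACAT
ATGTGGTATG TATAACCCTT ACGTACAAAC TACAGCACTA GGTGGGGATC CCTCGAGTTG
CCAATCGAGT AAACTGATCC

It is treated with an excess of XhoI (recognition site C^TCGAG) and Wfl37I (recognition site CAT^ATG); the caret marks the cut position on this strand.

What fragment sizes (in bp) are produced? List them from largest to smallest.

XhoI sites (CTCGAG) start at positions 70, 126, 232.
XhoI cuts after the first base of each site, so after positions 70, 126, 232.
Wfl37I sites (CATATG) start at positions 22, 81, 178.
Wfl37I cuts after base 3 of each site, so after positions 24, 83, 180.
Combined cut positions: 24, 70, 83, 126, 180, 232.
Linear molecule, 6 cuts → 7 fragments:
  1–24 → 24 bp
  25–70 → 46 bp
  71–83 → 13 bp
  84–126 → 43 bp
  127–180 → 54 bp
  181–232 → 52 bp
  233–260 → 28 bp
Sorted largest to smallest: 54, 52, 46, 43, 28, 24, 13 bp.

54, 52, 46, 43, 28, 24, 13 bp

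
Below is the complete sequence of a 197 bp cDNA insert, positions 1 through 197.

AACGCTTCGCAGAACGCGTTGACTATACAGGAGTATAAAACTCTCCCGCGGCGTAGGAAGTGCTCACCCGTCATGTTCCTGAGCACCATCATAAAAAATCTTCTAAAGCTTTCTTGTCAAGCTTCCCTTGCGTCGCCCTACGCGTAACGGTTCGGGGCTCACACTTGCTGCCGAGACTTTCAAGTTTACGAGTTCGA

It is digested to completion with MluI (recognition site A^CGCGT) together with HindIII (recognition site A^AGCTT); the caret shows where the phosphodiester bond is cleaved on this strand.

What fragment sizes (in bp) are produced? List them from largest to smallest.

92, 57, 21, 14, 13 bp

MluI sites (ACGCGT) start at positions 14, 140.
MluI cuts after the first base of each site, so after positions 14, 140.
HindIII sites (AAGCTT) start at positions 106, 119.
HindIII cuts after the first base of each site, so after positions 106, 119.
Combined cut positions: 14, 106, 119, 140.
Linear molecule, 4 cuts → 5 fragments:
  1–14 → 14 bp
  15–106 → 92 bp
  107–119 → 13 bp
  120–140 → 21 bp
  141–197 → 57 bp
Sorted largest to smallest: 92, 57, 21, 14, 13 bp.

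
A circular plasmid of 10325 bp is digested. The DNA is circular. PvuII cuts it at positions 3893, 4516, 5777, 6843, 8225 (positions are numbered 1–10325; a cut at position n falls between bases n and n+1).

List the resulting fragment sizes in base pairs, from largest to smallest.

Circular molecule, 5 cuts → 5 fragments:
  4516 − 3893 = 623 bp
  5777 − 4516 = 1261 bp
  6843 − 5777 = 1066 bp
  8225 − 6843 = 1382 bp
  wrap: 10325 − 8225 + 3893 = 5993 bp
Sorted largest to smallest: 5993, 1382, 1261, 1066, 623 bp.

5993, 1382, 1261, 1066, 623 bp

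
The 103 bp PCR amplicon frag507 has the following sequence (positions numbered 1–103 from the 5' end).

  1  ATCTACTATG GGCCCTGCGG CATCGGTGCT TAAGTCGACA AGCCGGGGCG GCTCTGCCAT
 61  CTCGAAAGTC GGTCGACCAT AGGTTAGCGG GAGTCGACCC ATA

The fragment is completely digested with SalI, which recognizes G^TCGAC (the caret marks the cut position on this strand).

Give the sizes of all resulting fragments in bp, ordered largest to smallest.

SalI sites (GTCGAC) start at positions 34, 72, 93.
SalI cuts after the first base of each site, so after positions 34, 72, 93.
Linear molecule, 3 cuts → 4 fragments:
  1–34 → 34 bp
  35–72 → 38 bp
  73–93 → 21 bp
  94–103 → 10 bp
Sorted largest to smallest: 38, 34, 21, 10 bp.

38, 34, 21, 10 bp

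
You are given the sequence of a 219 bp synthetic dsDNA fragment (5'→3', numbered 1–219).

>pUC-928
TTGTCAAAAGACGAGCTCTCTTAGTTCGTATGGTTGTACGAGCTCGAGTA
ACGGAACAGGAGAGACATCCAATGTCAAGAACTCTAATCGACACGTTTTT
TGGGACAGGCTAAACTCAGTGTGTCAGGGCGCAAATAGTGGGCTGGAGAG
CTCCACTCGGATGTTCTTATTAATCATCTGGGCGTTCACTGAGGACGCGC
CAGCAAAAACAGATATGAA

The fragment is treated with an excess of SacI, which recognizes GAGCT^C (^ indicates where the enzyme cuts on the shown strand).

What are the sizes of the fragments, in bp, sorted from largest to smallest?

108, 67, 27, 17 bp

SacI sites (GAGCTC) start at positions 13, 40, 148.
SacI cuts after base 5 of each site (before the last base), so after positions 17, 44, 152.
Linear molecule, 3 cuts → 4 fragments:
  1–17 → 17 bp
  18–44 → 27 bp
  45–152 → 108 bp
  153–219 → 67 bp
Sorted largest to smallest: 108, 67, 27, 17 bp.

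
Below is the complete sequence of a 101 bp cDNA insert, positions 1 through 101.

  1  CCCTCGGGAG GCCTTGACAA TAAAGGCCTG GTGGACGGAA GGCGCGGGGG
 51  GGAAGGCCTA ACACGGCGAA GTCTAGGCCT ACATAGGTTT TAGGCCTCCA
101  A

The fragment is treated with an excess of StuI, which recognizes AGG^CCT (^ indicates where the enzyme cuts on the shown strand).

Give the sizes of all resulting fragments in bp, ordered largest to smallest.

StuI sites (AGGCCT) start at positions 9, 24, 54, 75, 92.
StuI cuts after base 3 of each site, so after positions 11, 26, 56, 77, 94.
Linear molecule, 5 cuts → 6 fragments:
  1–11 → 11 bp
  12–26 → 15 bp
  27–56 → 30 bp
  57–77 → 21 bp
  78–94 → 17 bp
  95–101 → 7 bp
Sorted largest to smallest: 30, 21, 17, 15, 11, 7 bp.

30, 21, 17, 15, 11, 7 bp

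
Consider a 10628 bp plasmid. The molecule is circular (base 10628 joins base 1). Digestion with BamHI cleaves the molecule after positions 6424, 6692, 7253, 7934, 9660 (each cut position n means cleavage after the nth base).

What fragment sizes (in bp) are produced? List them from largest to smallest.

7392, 1726, 681, 561, 268 bp

Circular molecule, 5 cuts → 5 fragments:
  6692 − 6424 = 268 bp
  7253 − 6692 = 561 bp
  7934 − 7253 = 681 bp
  9660 − 7934 = 1726 bp
  wrap: 10628 − 9660 + 6424 = 7392 bp
Sorted largest to smallest: 7392, 1726, 681, 561, 268 bp.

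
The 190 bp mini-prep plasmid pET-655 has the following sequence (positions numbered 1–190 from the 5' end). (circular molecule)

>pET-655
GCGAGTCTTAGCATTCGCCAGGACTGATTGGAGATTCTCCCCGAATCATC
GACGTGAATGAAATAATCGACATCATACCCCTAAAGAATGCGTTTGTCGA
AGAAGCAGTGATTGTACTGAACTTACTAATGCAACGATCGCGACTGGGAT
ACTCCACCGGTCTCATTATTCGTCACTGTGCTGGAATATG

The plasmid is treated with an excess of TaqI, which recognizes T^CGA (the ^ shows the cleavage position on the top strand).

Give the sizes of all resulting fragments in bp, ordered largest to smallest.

142, 30, 18 bp

TaqI sites (TCGA) start at positions 49, 67, 97.
TaqI cuts after the first base of each site, so after positions 49, 67, 97.
Circular molecule, 3 cuts → 3 fragments:
  50–67 → 18 bp
  68–97 → 30 bp
  98–190 then 1–49 → 93 + 49 = 142 bp
Sorted largest to smallest: 142, 30, 18 bp.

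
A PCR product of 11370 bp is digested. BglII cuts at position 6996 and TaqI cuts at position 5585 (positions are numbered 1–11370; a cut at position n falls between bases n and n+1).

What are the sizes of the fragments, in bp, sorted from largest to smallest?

5585, 4374, 1411 bp

Combined cut positions (sorted): 5585, 6996.
Linear molecule, 2 cuts → 3 fragments:
  5585 − 0 = 5585 bp
  6996 − 5585 = 1411 bp
  11370 − 6996 = 4374 bp
Sorted largest to smallest: 5585, 4374, 1411 bp.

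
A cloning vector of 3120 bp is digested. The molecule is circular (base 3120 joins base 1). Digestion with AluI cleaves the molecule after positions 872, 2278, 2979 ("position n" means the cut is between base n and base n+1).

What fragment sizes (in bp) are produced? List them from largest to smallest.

1406, 1013, 701 bp

Circular molecule, 3 cuts → 3 fragments:
  2278 − 872 = 1406 bp
  2979 − 2278 = 701 bp
  wrap: 3120 − 2979 + 872 = 1013 bp
Sorted largest to smallest: 1406, 1013, 701 bp.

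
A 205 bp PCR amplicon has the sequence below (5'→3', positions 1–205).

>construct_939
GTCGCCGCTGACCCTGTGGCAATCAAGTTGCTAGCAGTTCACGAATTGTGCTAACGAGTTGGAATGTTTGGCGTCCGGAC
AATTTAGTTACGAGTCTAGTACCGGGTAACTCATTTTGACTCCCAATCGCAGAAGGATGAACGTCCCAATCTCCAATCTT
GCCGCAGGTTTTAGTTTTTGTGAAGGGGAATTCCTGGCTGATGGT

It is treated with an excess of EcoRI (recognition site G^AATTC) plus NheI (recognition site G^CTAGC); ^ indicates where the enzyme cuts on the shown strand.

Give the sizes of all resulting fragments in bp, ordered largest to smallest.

158, 30, 17 bp

The EcoRI site (GAATTC) starts at position 188.
EcoRI cuts after the first base of each site, so after position 188.
The NheI site (GCTAGC) starts at position 30.
NheI cuts after the first base of each site, so after position 30.
Combined cut positions: 30, 188.
Linear molecule, 2 cuts → 3 fragments:
  1–30 → 30 bp
  31–188 → 158 bp
  189–205 → 17 bp
Sorted largest to smallest: 158, 30, 17 bp.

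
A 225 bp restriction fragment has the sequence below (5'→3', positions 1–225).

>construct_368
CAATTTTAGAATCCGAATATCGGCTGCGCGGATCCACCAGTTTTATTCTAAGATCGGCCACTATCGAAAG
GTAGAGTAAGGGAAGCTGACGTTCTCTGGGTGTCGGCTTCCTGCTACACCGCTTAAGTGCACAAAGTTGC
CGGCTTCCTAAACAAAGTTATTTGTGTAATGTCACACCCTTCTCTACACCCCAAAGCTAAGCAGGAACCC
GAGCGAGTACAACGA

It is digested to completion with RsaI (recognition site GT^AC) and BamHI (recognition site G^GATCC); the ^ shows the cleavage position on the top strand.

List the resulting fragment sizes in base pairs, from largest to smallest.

The RsaI site (GTAC) starts at position 217.
RsaI cuts after base 2 of each site, so after position 218.
The BamHI site (GGATCC) starts at position 30.
BamHI cuts after the first base of each site, so after position 30.
Combined cut positions: 30, 218.
Linear molecule, 2 cuts → 3 fragments:
  1–30 → 30 bp
  31–218 → 188 bp
  219–225 → 7 bp
Sorted largest to smallest: 188, 30, 7 bp.

188, 30, 7 bp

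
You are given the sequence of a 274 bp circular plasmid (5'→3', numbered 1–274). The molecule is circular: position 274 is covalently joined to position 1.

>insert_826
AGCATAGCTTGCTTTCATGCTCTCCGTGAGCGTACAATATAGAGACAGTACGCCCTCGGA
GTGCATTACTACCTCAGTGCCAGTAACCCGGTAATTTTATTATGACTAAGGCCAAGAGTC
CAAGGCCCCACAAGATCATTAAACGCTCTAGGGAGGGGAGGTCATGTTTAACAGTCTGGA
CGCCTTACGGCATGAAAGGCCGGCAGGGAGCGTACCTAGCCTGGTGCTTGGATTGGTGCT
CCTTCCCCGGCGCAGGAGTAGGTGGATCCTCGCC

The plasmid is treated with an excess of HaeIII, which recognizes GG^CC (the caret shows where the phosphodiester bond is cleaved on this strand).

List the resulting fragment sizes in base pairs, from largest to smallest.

186, 74, 14 bp

HaeIII sites (GGCC) start at positions 110, 124, 198.
HaeIII cuts after base 2 of each site, so after positions 111, 125, 199.
Circular molecule, 3 cuts → 3 fragments:
  112–125 → 14 bp
  126–199 → 74 bp
  200–274 then 1–111 → 75 + 111 = 186 bp
Sorted largest to smallest: 186, 74, 14 bp.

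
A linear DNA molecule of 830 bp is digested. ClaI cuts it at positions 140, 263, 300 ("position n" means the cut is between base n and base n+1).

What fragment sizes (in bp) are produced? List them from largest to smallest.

530, 140, 123, 37 bp

Linear molecule, 3 cuts → 4 fragments:
  140 − 0 = 140 bp
  263 − 140 = 123 bp
  300 − 263 = 37 bp
  830 − 300 = 530 bp
Sorted largest to smallest: 530, 140, 123, 37 bp.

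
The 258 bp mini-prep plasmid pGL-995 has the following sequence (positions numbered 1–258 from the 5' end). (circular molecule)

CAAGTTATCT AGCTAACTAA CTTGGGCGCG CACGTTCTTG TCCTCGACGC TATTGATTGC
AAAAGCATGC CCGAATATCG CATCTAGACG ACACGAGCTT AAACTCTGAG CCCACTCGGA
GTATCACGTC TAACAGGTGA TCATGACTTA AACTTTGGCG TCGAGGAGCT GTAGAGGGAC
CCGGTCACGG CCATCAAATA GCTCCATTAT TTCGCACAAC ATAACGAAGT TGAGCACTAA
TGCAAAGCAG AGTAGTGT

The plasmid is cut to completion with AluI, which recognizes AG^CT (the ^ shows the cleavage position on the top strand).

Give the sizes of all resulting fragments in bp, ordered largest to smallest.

85, 71, 69, 33 bp

AluI sites (AGCT) start at positions 11, 96, 167, 200.
AluI cuts after base 2 of each site, so after positions 12, 97, 168, 201.
Circular molecule, 4 cuts → 4 fragments:
  13–97 → 85 bp
  98–168 → 71 bp
  169–201 → 33 bp
  202–258 then 1–12 → 57 + 12 = 69 bp
Sorted largest to smallest: 85, 71, 69, 33 bp.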